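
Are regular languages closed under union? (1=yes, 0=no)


Regular languages are closed under:
- Union (DFA product construction)
- Intersection (DFA product construction)
- Complement (swap accept/reject states)
- Concatenation (NFA construction)
- Kleene star (NFA construction)
union is in this list
Therefore: closed

1


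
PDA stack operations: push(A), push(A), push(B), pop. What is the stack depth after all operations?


Tracing stack operations:
  push(A) -> stack = [A], depth=1
  push(A) -> stack = [A,A], depth=2
  push(B) -> stack = [A,A,B], depth=3
  pop -> removed B, stack = [A,A], depth=2
Final depth = 2

2


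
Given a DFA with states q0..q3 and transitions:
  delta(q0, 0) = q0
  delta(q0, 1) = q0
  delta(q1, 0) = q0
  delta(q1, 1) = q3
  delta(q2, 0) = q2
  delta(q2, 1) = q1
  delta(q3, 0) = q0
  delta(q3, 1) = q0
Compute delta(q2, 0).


Looking up transition function:
delta(q2, 0) in the table
Row: q2, Column: 0
Result: q2

q2


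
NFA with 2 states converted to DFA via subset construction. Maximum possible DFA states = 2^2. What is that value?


NFA has 2 states
Subset construction: each DFA state = subset of NFA states
Maximum subsets = 2^2
2^2 = 4

4


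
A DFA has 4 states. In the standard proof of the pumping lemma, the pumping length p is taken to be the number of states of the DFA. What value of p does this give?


Pumping lemma for regular languages (standard proof):
Take p = |Q|, the number of DFA states.
Any string of length >= |Q| passes through |Q|+1 states while reading its first |Q| symbols,
so by pigeonhole some state repeats, giving the loop that can be pumped.
Here |Q| = 4
Therefore the proof uses p = 4

4


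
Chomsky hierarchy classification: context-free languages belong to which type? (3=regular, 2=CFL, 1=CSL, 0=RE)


Chomsky hierarchy levels:
  Type 3: Regular (DFA/NFA/regex)
  Type 2: Context-free (PDA)
  Type 1: Context-sensitive
  Type 0: Recursively enumerable (TM)
'context-free' corresponds to Type 2

2


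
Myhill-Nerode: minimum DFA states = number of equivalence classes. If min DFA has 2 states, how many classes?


Myhill-Nerode theorem:
Number of equivalence classes = number of states in minimal DFA
Minimal DFA states = 2
Therefore equivalence classes = 2

2


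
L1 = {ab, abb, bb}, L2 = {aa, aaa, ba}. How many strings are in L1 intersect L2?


L1 = {ab, abb, bb}
L2 = {aa, aaa, ba}
Checking each string in L1 against L2:
  'ab': in L2? No
  'abb': in L2? No
  'bb': in L2? No
Intersection = {}
|L1 ∩ L2| = 0

0


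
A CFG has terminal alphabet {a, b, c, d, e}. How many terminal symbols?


Terminal symbols: a, b, c, d, e
Counting each: a (#1), b (#2), c (#3), d (#4), e (#5)
Total = 5

5


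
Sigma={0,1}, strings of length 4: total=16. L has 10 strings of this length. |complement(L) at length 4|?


Alphabet: {0,1}
String length: 4
Total strings of length 4 = 2^4 = 16
Strings in L = 10
Complement = total - |L|
= 16 - 10
= 6

6


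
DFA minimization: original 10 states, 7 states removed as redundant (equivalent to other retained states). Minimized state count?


Original DFA: 10 states
Redundant states removed: 7
Minimized states = original - removed
= 10 - 7
= 3

3


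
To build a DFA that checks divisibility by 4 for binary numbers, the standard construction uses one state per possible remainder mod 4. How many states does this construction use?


Divisibility by 4 is tracked via the remainder mod 4: 0, 1, ..., 3
The construction assigns one state to each remainder
Number of remainders = 4

4


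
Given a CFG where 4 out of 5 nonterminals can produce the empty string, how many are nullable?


Nonterminals: {S, A, B, C, D}
A nonterminal is nullable if it can derive epsilon
Counting nullable nonterminals: 4
Total nullable = 4

4


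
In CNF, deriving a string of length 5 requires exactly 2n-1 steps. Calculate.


Chomsky Normal Form derivation:
String length n = 5
Each step either:
  - Splits a nonterminal into two (n-1 such steps)
  - Converts a nonterminal to terminal (n such steps)
Total = (n-1) + n = 2n - 1
= 2(5) - 1
= 10 - 1
= 9

9


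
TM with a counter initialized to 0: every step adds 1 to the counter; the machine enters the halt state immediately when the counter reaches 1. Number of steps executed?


Counter starts at 0. Counting sequence:
  Step 1: counter = 1
Counter reached 1 -> halt
Total steps = 1

1


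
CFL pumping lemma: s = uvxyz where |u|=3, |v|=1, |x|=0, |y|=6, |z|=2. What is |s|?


|s| = |u| + |v| + |x| + |y| + |z|
= 3 + 1 + 0 + 6 + 2
= 4 + 0 + 8
= 4 + 8
= 12

12


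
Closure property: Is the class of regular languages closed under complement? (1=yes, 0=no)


Regular languages are closed under all standard operations:
- Union: Yes (product construction)
- Intersection: Yes (product construction)
- Complement: Yes (swap accept/reject)
- Concatenation: Yes (NFA construction)
Operation: complement -> Closed

1


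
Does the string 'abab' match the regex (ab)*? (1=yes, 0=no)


Pattern: (ab)*
String: 'abab'
Pattern requires: zero or more repetitions of 'ab'
Pairs: ['ab', 'ab']
All pairs are 'ab'? Yes
Result: 1

1


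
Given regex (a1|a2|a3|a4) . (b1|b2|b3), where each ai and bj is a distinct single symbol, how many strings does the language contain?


First group: 4 alternatives
Second group: 3 alternatives
Concatenation: each choice from group 1 pairs with each from group 2
Total = 4 x 3 = 12

12


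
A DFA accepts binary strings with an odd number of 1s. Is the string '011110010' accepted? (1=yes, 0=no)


DFA has 2 states: q_even (start, accept=no) and q_odd
Processing string '011110010' character by character:
  Position 0: read '0', 1-count=0 -> q_even (no change)
  Position 1: read '1', 1-count=1 -> q_odd
  Position 2: read '1', 1-count=2 -> q_even
  Position 3: read '1', 1-count=3 -> q_odd
  Position 4: read '1', 1-count=4 -> q_even
  Position 5: read '0', 1-count=4 -> q_even (no change)
  Position 6: read '0', 1-count=4 -> q_even (no change)
  Position 7: read '1', 1-count=5 -> q_odd
  Position 8: read '0', 1-count=5 -> q_odd (no change)
Final state: q_odd, total 1s = 5 (odd); the DFA requires an odd count -> accept

1


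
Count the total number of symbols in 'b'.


String: 'b'
Counting characters:
  'b' appears 1 time(s)
Total length = 0 + 1 = 1

1


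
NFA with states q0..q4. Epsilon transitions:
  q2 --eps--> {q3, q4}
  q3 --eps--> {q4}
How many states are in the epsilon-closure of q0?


Starting from q0
Initialize closure = {q0}
q0 has no outgoing epsilon transitions -> nothing to add
Final closure: {q0}
Size = 1

1


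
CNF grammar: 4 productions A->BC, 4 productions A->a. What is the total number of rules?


CNF allows two rule forms:
  A -> BC (binary): 4 rules
  A -> a (terminal): 4 rules
Total = 4 + 4 = 8

8


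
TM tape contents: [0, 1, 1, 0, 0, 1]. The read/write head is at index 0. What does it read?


Tape: [0, 1, 1, 0, 0, 1]
Positions: 0 1 2 3 4 5
Values:    0 1 1 0 0 1
Head at position 0
tape[0] = 0

0


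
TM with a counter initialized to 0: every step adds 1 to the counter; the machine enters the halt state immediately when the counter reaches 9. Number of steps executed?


Counter starts at 0. Counting sequence:
  Step 1: counter = 1
  Step 2: counter = 2
  Step 3: counter = 3
  Step 4: counter = 4
  Step 5: counter = 5
  Step 6: counter = 6
  ...
  Step 9: counter = 9
Counter reached 9 -> halt
Total steps = 9

9


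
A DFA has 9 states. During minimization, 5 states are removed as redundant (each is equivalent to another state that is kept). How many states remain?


Original DFA: 9 states
Redundant states removed: 5
Minimized states = original - removed
= 9 - 5
= 4

4


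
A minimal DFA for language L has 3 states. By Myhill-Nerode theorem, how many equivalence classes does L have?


Myhill-Nerode theorem:
Number of equivalence classes = number of states in minimal DFA
Minimal DFA states = 3
Therefore equivalence classes = 3

3


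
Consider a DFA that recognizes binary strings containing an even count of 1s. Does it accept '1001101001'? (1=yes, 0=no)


DFA has 2 states: q_even (start, accept=yes) and q_odd
Processing string '1001101001' character by character:
  Position 0: read '1', 1-count=1 -> q_odd
  Position 1: read '0', 1-count=1 -> q_odd (no change)
  Position 2: read '0', 1-count=1 -> q_odd (no change)
  Position 3: read '1', 1-count=2 -> q_even
  Position 4: read '1', 1-count=3 -> q_odd
  Position 5: read '0', 1-count=3 -> q_odd (no change)
  Position 6: read '1', 1-count=4 -> q_even
  Position 7: read '0', 1-count=4 -> q_even (no change)
  Position 8: read '0', 1-count=4 -> q_even (no change)
  Position 9: read '1', 1-count=5 -> q_odd
Final state: q_odd, total 1s = 5 (odd); the DFA requires an even count -> reject

0


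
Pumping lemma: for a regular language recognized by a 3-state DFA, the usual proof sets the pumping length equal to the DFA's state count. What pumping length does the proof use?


Pumping lemma for regular languages (standard proof):
Take p = |Q|, the number of DFA states.
Any string of length >= |Q| passes through |Q|+1 states while reading its first |Q| symbols,
so by pigeonhole some state repeats, giving the loop that can be pumped.
Here |Q| = 3
Therefore the proof uses p = 3

3


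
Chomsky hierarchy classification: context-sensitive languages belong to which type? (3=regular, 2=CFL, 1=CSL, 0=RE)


Chomsky hierarchy levels:
  Type 3: Regular (DFA/NFA/regex)
  Type 2: Context-free (PDA)
  Type 1: Context-sensitive
  Type 0: Recursively enumerable (TM)
'context-sensitive' corresponds to Type 1

1


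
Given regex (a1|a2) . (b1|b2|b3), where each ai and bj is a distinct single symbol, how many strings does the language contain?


First group: 2 alternatives
Second group: 3 alternatives
Concatenation: each choice from group 1 pairs with each from group 2
Total = 2 x 3 = 6

6


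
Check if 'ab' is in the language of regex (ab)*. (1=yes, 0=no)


Pattern: (ab)*
String: 'ab'
Pattern requires: zero or more repetitions of 'ab'
Pairs: ['ab']
All pairs are 'ab'? Yes
Result: 1

1


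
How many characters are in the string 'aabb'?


String: 'aabb'
Counting characters:
  'a' appears 2 time(s)
  'b' appears 2 time(s)
Total length = 2 + 2 = 4

4


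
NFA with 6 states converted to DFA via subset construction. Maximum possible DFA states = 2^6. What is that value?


NFA has 6 states
Subset construction: each DFA state = subset of NFA states
Maximum subsets = 2^6
2^6 = 64

64


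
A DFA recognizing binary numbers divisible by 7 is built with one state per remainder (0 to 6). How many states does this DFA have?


Divisibility by 7 is tracked via the remainder mod 7: 0, 1, ..., 6
The construction assigns one state to each remainder
Number of remainders = 7

7


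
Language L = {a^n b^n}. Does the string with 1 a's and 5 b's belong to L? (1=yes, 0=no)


Language requires equal numbers of a's and b's
PDA pushes for each 'a', pops for each 'b'
Number of a's = 1
Number of b's = 5
1 != 5 -> Reject

0


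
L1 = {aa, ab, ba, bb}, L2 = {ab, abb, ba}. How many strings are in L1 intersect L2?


L1 = {aa, ab, ba, bb}
L2 = {ab, abb, ba}
Checking each string in L1 against L2:
  'aa': in L2? No
  'ab': in L2? Yes
  'ba': in L2? Yes
  'bb': in L2? No
Intersection = {ab, ba}
|L1 ∩ L2| = 2

2


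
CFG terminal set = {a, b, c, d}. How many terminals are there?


Terminal symbols: a, b, c, d
Counting each: a (#1), b (#2), c (#3), d (#4)
Total = 4

4


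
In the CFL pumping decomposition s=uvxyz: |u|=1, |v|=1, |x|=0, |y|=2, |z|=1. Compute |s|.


|s| = |u| + |v| + |x| + |y| + |z|
= 1 + 1 + 0 + 2 + 1
= 2 + 0 + 3
= 2 + 3
= 5

5


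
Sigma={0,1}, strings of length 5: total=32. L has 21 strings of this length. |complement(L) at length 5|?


Alphabet: {0,1}
String length: 5
Total strings of length 5 = 2^5 = 32
Strings in L = 21
Complement = total - |L|
= 32 - 21
= 11

11


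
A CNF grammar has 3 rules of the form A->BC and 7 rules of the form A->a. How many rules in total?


CNF allows two rule forms:
  A -> BC (binary): 3 rules
  A -> a (terminal): 7 rules
Total = 3 + 7 = 10

10


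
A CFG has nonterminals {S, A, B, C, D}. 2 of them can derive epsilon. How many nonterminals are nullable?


Nonterminals: {S, A, B, C, D}
A nonterminal is nullable if it can derive epsilon
Counting nullable nonterminals: 2
Total nullable = 2

2


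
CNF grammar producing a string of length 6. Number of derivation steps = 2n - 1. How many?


Chomsky Normal Form derivation:
String length n = 6
Each step either:
  - Splits a nonterminal into two (n-1 such steps)
  - Converts a nonterminal to terminal (n such steps)
Total = (n-1) + n = 2n - 1
= 2(6) - 1
= 12 - 1
= 11

11


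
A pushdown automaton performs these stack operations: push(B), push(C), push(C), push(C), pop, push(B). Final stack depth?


Tracing stack operations:
  push(B) -> stack = [B], depth=1
  push(C) -> stack = [B,C], depth=2
  push(C) -> stack = [B,C,C], depth=3
  push(C) -> stack = [B,C,C,C], depth=4
  pop -> removed C, stack = [B,C,C], depth=3
  push(B) -> stack = [B,C,C,B], depth=4
Final depth = 4

4


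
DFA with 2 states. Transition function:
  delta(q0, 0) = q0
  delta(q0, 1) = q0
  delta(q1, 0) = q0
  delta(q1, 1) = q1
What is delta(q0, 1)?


Looking up transition function:
delta(q0, 1) in the table
Row: q0, Column: 1
Result: q0

q0


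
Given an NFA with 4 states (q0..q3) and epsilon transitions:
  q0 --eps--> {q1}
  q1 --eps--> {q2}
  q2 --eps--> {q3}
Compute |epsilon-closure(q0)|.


Starting from q0
Initialize closure = {q0}
Follow epsilon from q0 -> add q1
Follow epsilon from q1 -> add q2
Follow epsilon from q2 -> add q3
Final closure: {q0, q1, q2, q3}
Size = 4

4


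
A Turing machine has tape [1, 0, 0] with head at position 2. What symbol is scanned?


Tape: [1, 0, 0]
Positions: 0 1 2
Values:    1 0 0
Head at position 2
tape[2] = 0

0


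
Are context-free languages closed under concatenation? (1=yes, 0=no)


CFL closure properties:
  Closed under: union, concatenation, Kleene star
  NOT closed under: intersection, complement
Operation 'concatenation' is in closed list -> Yes (closed)

1


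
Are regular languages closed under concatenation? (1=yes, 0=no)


Regular languages are closed under:
- Union (DFA product construction)
- Intersection (DFA product construction)
- Complement (swap accept/reject states)
- Concatenation (NFA construction)
- Kleene star (NFA construction)
concatenation is in this list
Therefore: closed

1


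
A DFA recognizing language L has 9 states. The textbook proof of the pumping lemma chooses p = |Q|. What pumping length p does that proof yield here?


Pumping lemma for regular languages (standard proof):
Take p = |Q|, the number of DFA states.
Any string of length >= |Q| passes through |Q|+1 states while reading its first |Q| symbols,
so by pigeonhole some state repeats, giving the loop that can be pumped.
Here |Q| = 9
Therefore the proof uses p = 9

9


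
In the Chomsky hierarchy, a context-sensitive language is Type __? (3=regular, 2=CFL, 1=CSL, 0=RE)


Chomsky hierarchy levels:
  Type 3: Regular (DFA/NFA/regex)
  Type 2: Context-free (PDA)
  Type 1: Context-sensitive
  Type 0: Recursively enumerable (TM)
'context-sensitive' corresponds to Type 1

1


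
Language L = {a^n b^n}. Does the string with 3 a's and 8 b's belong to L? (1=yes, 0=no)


Language requires equal numbers of a's and b's
PDA pushes for each 'a', pops for each 'b'
Number of a's = 3
Number of b's = 8
3 != 8 -> Reject

0


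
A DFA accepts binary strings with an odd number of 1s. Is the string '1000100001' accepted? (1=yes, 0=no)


DFA has 2 states: q_even (start, accept=no) and q_odd
Processing string '1000100001' character by character:
  Position 0: read '1', 1-count=1 -> q_odd
  Position 1: read '0', 1-count=1 -> q_odd (no change)
  Position 2: read '0', 1-count=1 -> q_odd (no change)
  Position 3: read '0', 1-count=1 -> q_odd (no change)
  Position 4: read '1', 1-count=2 -> q_even
  Position 5: read '0', 1-count=2 -> q_even (no change)
  Position 6: read '0', 1-count=2 -> q_even (no change)
  Position 7: read '0', 1-count=2 -> q_even (no change)
  Position 8: read '0', 1-count=2 -> q_even (no change)
  Position 9: read '1', 1-count=3 -> q_odd
Final state: q_odd, total 1s = 3 (odd); the DFA requires an odd count -> accept

1


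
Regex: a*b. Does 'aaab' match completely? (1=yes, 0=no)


Pattern: a*b
String: 'aaab'
Pattern requires: zero or more 'a's followed by exactly one 'b'
Found 3 leading 'a's
Remaining: 'b'
Remaining is exactly 'b' -> match
Result: 1

1


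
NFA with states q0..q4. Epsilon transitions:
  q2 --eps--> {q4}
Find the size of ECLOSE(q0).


Starting from q0
Initialize closure = {q0}
q0 has no outgoing epsilon transitions -> nothing to add
Final closure: {q0}
Size = 1

1


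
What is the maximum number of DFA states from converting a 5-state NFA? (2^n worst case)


NFA has 5 states
Subset construction: each DFA state = subset of NFA states
Maximum subsets = 2^5
2^5 = 32

32


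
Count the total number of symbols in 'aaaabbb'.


String: 'aaaabbb'
Counting characters:
  'a' appears 4 time(s)
  'b' appears 3 time(s)
Total length = 4 + 3 = 7

7


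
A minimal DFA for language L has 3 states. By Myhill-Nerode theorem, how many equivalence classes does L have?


Myhill-Nerode theorem:
Number of equivalence classes = number of states in minimal DFA
Minimal DFA states = 3
Therefore equivalence classes = 3

3


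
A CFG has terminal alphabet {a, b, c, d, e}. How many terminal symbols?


Terminal symbols: a, b, c, d, e
Counting each: a (#1), b (#2), c (#3), d (#4), e (#5)
Total = 5

5


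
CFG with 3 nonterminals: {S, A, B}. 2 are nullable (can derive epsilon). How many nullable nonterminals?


Nonterminals: {S, A, B}
A nonterminal is nullable if it can derive epsilon
Counting nullable nonterminals: 2
Total nullable = 2

2


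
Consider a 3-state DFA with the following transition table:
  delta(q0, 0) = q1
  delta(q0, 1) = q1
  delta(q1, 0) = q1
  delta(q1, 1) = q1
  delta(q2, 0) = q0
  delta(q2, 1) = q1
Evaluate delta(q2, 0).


Looking up transition function:
delta(q2, 0) in the table
Row: q2, Column: 0
Result: q0

q0


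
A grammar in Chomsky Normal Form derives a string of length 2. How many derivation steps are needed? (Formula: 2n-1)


Chomsky Normal Form derivation:
String length n = 2
Each step either:
  - Splits a nonterminal into two (n-1 such steps)
  - Converts a nonterminal to terminal (n such steps)
Total = (n-1) + n = 2n - 1
= 2(2) - 1
= 4 - 1
= 3

3


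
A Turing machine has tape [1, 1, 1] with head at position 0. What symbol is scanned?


Tape: [1, 1, 1]
Positions: 0 1 2
Values:    1 1 1
Head at position 0
tape[0] = 1

1


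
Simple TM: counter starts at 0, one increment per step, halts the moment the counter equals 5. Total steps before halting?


Counter starts at 0. Counting sequence:
  Step 1: counter = 1
  Step 2: counter = 2
  Step 3: counter = 3
  Step 4: counter = 4
  Step 5: counter = 5
Counter reached 5 -> halt
Total steps = 5

5


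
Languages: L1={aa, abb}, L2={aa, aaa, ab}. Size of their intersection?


L1 = {aa, abb}
L2 = {aa, aaa, ab}
Checking each string in L1 against L2:
  'aa': in L2? Yes
  'abb': in L2? No
Intersection = {aa}
|L1 ∩ L2| = 1

1


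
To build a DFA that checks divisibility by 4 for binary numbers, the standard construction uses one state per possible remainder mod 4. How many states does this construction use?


Divisibility by 4 is tracked via the remainder mod 4: 0, 1, ..., 3
The construction assigns one state to each remainder
Number of remainders = 4

4


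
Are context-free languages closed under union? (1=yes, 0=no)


CFL closure properties:
  Closed under: union, concatenation, Kleene star
  NOT closed under: intersection, complement
Operation 'union' is in closed list -> Yes (closed)

1


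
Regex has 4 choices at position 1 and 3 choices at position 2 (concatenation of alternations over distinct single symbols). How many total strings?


First group: 4 alternatives
Second group: 3 alternatives
Concatenation: each choice from group 1 pairs with each from group 2
Total = 4 x 3 = 12

12


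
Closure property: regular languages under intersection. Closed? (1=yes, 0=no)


Regular languages are closed under:
- Union (DFA product construction)
- Intersection (DFA product construction)
- Complement (swap accept/reject states)
- Concatenation (NFA construction)
- Kleene star (NFA construction)
intersection is in this list
Therefore: closed

1


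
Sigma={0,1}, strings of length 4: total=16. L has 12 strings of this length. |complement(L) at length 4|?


Alphabet: {0,1}
String length: 4
Total strings of length 4 = 2^4 = 16
Strings in L = 12
Complement = total - |L|
= 16 - 12
= 4

4


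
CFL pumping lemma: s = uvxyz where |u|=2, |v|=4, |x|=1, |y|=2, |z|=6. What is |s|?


|s| = |u| + |v| + |x| + |y| + |z|
= 2 + 4 + 1 + 2 + 6
= 6 + 1 + 8
= 7 + 8
= 15

15


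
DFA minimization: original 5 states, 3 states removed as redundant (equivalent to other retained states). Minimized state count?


Original DFA: 5 states
Redundant states removed: 3
Minimized states = original - removed
= 5 - 3
= 2

2


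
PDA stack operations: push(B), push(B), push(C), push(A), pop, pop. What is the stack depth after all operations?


Tracing stack operations:
  push(B) -> stack = [B], depth=1
  push(B) -> stack = [B,B], depth=2
  push(C) -> stack = [B,B,C], depth=3
  push(A) -> stack = [B,B,C,A], depth=4
  pop -> removed A, stack = [B,B,C], depth=3
  pop -> removed C, stack = [B,B], depth=2
Final depth = 2

2


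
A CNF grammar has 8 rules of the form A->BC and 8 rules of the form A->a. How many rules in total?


CNF allows two rule forms:
  A -> BC (binary): 8 rules
  A -> a (terminal): 8 rules
Total = 8 + 8 = 16

16


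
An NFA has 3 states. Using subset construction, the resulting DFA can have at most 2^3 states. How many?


NFA has 3 states
Subset construction: each DFA state = subset of NFA states
Maximum subsets = 2^3
2^3 = 8

8


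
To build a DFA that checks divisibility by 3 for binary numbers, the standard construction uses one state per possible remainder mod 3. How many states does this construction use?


Divisibility by 3 is tracked via the remainder mod 3: 0, 1, ..., 2
The construction assigns one state to each remainder
Number of remainders = 3

3


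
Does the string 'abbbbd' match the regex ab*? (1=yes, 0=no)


Pattern: ab*
String: 'abbbbd'
Pattern requires: exactly one 'a' followed by zero or more 'b's
First char is 'a' -> OK
Rest 'bbbbd': all b's? No
Result: 0

0


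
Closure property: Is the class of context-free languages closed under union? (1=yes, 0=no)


CFL closure properties:
  Closed under: union, concatenation, Kleene star
  NOT closed under: intersection, complement
Operation 'union' is in closed list -> Yes (closed)

1


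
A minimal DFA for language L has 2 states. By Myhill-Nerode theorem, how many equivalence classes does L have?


Myhill-Nerode theorem:
Number of equivalence classes = number of states in minimal DFA
Minimal DFA states = 2
Therefore equivalence classes = 2

2


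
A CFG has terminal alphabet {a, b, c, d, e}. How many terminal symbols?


Terminal symbols: a, b, c, d, e
Counting each: a (#1), b (#2), c (#3), d (#4), e (#5)
Total = 5

5


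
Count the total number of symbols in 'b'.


String: 'b'
Counting characters:
  'b' appears 1 time(s)
Total length = 0 + 1 = 1

1


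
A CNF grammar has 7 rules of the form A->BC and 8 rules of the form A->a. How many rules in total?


CNF allows two rule forms:
  A -> BC (binary): 7 rules
  A -> a (terminal): 8 rules
Total = 7 + 8 = 15

15


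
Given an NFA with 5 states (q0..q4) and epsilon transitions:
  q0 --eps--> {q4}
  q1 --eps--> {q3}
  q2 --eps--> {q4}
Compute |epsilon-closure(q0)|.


Starting from q0
Initialize closure = {q0}
Follow epsilon from q0 -> add q4
Final closure: {q0, q4}
Size = 2

2


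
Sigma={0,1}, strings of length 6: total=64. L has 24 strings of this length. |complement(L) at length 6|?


Alphabet: {0,1}
String length: 6
Total strings of length 6 = 2^6 = 64
Strings in L = 24
Complement = total - |L|
= 64 - 24
= 40

40


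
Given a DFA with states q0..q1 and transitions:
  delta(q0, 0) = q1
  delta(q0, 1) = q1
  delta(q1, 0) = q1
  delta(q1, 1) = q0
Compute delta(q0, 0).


Looking up transition function:
delta(q0, 0) in the table
Row: q0, Column: 0
Result: q1

q1


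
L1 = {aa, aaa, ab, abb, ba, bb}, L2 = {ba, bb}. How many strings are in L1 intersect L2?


L1 = {aa, aaa, ab, abb, ba, bb}
L2 = {ba, bb}
Checking each string in L1 against L2:
  'aa': in L2? No
  'aaa': in L2? No
  'ab': in L2? No
  'abb': in L2? No
  'ba': in L2? Yes
  'bb': in L2? Yes
Intersection = {ba, bb}
|L1 ∩ L2| = 2

2


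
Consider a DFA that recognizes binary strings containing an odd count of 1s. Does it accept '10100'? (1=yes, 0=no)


DFA has 2 states: q_even (start, accept=no) and q_odd
Processing string '10100' character by character:
  Position 0: read '1', 1-count=1 -> q_odd
  Position 1: read '0', 1-count=1 -> q_odd (no change)
  Position 2: read '1', 1-count=2 -> q_even
  Position 3: read '0', 1-count=2 -> q_even (no change)
  Position 4: read '0', 1-count=2 -> q_even (no change)
Final state: q_even, total 1s = 2 (even); the DFA requires an odd count -> reject

0


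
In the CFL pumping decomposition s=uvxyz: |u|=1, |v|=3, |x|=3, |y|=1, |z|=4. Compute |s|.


|s| = |u| + |v| + |x| + |y| + |z|
= 1 + 3 + 3 + 1 + 4
= 4 + 3 + 5
= 7 + 5
= 12

12


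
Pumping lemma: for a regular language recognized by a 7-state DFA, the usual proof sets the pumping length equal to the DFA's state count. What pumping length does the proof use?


Pumping lemma for regular languages (standard proof):
Take p = |Q|, the number of DFA states.
Any string of length >= |Q| passes through |Q|+1 states while reading its first |Q| symbols,
so by pigeonhole some state repeats, giving the loop that can be pumped.
Here |Q| = 7
Therefore the proof uses p = 7

7


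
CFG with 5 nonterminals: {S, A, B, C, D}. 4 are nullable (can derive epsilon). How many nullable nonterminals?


Nonterminals: {S, A, B, C, D}
A nonterminal is nullable if it can derive epsilon
Counting nullable nonterminals: 4
Total nullable = 4

4


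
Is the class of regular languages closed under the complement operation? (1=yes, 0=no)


Regular languages are closed under:
- Union (DFA product construction)
- Intersection (DFA product construction)
- Complement (swap accept/reject states)
- Concatenation (NFA construction)
- Kleene star (NFA construction)
complement is in this list
Therefore: closed

1


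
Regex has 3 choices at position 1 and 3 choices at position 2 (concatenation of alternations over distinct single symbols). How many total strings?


First group: 3 alternatives
Second group: 3 alternatives
Concatenation: each choice from group 1 pairs with each from group 2
Total = 3 x 3 = 9

9


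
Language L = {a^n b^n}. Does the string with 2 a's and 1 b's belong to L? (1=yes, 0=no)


Language requires equal numbers of a's and b's
PDA pushes for each 'a', pops for each 'b'
Number of a's = 2
Number of b's = 1
2 != 1 -> Reject

0


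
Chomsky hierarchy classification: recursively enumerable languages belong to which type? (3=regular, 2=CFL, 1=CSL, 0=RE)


Chomsky hierarchy levels:
  Type 3: Regular (DFA/NFA/regex)
  Type 2: Context-free (PDA)
  Type 1: Context-sensitive
  Type 0: Recursively enumerable (TM)
'recursively enumerable' corresponds to Type 0

0


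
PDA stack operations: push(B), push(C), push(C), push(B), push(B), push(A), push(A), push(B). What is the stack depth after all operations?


Tracing stack operations:
  push(B) -> stack = [B], depth=1
  push(C) -> stack = [B,C], depth=2
  push(C) -> stack = [B,C,C], depth=3
  push(B) -> stack = [B,C,C,B], depth=4
  push(B) -> stack = [B,C,C,B,B], depth=5
  push(A) -> stack = [B,C,C,B,B,A], depth=6
  push(A) -> stack = [B,C,C,B,B,A,A], depth=7
  push(B) -> stack = [B,C,C,B,B,A,A,B], depth=8
Final depth = 8

8


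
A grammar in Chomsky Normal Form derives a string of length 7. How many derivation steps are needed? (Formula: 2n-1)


Chomsky Normal Form derivation:
String length n = 7
Each step either:
  - Splits a nonterminal into two (n-1 such steps)
  - Converts a nonterminal to terminal (n such steps)
Total = (n-1) + n = 2n - 1
= 2(7) - 1
= 14 - 1
= 13

13


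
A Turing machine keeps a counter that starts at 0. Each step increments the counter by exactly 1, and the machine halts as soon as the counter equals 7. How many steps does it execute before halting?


Counter starts at 0. Counting sequence:
  Step 1: counter = 1
  Step 2: counter = 2
  Step 3: counter = 3
  Step 4: counter = 4
  Step 5: counter = 5
  Step 6: counter = 6
  Step 7: counter = 7
Counter reached 7 -> halt
Total steps = 7

7


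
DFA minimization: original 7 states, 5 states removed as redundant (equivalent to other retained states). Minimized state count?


Original DFA: 7 states
Redundant states removed: 5
Minimized states = original - removed
= 7 - 5
= 2

2


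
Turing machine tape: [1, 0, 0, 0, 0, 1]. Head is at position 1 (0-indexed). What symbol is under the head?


Tape: [1, 0, 0, 0, 0, 1]
Positions: 0 1 2 3 4 5
Values:    1 0 0 0 0 1
Head at position 1
tape[1] = 0

0


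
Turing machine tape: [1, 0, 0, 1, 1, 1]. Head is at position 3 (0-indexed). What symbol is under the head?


Tape: [1, 0, 0, 1, 1, 1]
Positions: 0 1 2 3 4 5
Values:    1 0 0 1 1 1
Head at position 3
tape[3] = 1

1


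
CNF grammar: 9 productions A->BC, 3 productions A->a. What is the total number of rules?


CNF allows two rule forms:
  A -> BC (binary): 9 rules
  A -> a (terminal): 3 rules
Total = 9 + 3 = 12

12


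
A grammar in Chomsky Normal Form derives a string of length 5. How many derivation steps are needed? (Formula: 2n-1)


Chomsky Normal Form derivation:
String length n = 5
Each step either:
  - Splits a nonterminal into two (n-1 such steps)
  - Converts a nonterminal to terminal (n such steps)
Total = (n-1) + n = 2n - 1
= 2(5) - 1
= 10 - 1
= 9

9


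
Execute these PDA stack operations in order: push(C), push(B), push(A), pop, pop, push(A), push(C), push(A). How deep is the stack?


Tracing stack operations:
  push(C) -> stack = [C], depth=1
  push(B) -> stack = [C,B], depth=2
  push(A) -> stack = [C,B,A], depth=3
  pop -> removed A, stack = [C,B], depth=2
  pop -> removed B, stack = [C], depth=1
  push(A) -> stack = [C,A], depth=2
  push(C) -> stack = [C,A,C], depth=3
  push(A) -> stack = [C,A,C,A], depth=4
Final depth = 4

4


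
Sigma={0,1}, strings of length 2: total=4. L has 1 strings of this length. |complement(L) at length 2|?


Alphabet: {0,1}
String length: 2
Total strings of length 2 = 2^2 = 4
Strings in L = 1
Complement = total - |L|
= 4 - 1
= 3

3


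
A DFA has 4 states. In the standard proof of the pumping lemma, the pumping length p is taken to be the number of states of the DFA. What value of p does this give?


Pumping lemma for regular languages (standard proof):
Take p = |Q|, the number of DFA states.
Any string of length >= |Q| passes through |Q|+1 states while reading its first |Q| symbols,
so by pigeonhole some state repeats, giving the loop that can be pumped.
Here |Q| = 4
Therefore the proof uses p = 4

4


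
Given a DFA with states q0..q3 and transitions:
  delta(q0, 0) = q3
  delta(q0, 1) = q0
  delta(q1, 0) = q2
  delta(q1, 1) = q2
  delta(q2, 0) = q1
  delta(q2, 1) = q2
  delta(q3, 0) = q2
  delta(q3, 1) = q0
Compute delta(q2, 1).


Looking up transition function:
delta(q2, 1) in the table
Row: q2, Column: 1
Result: q2

q2


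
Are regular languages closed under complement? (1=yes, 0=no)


Regular languages are closed under:
- Union (DFA product construction)
- Intersection (DFA product construction)
- Complement (swap accept/reject states)
- Concatenation (NFA construction)
- Kleene star (NFA construction)
complement is in this list
Therefore: closed

1


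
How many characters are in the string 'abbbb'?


String: 'abbbb'
Counting characters:
  'a' appears 1 time(s)
  'b' appears 4 time(s)
Total length = 1 + 4 = 5

5


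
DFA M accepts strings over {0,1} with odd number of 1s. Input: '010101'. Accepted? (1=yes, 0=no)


DFA has 2 states: q_even (start, accept=no) and q_odd
Processing string '010101' character by character:
  Position 0: read '0', 1-count=0 -> q_even (no change)
  Position 1: read '1', 1-count=1 -> q_odd
  Position 2: read '0', 1-count=1 -> q_odd (no change)
  Position 3: read '1', 1-count=2 -> q_even
  Position 4: read '0', 1-count=2 -> q_even (no change)
  Position 5: read '1', 1-count=3 -> q_odd
Final state: q_odd, total 1s = 3 (odd); the DFA requires an odd count -> accept

1


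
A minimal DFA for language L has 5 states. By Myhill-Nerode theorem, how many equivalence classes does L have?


Myhill-Nerode theorem:
Number of equivalence classes = number of states in minimal DFA
Minimal DFA states = 5
Therefore equivalence classes = 5

5


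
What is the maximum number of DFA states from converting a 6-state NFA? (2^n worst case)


NFA has 6 states
Subset construction: each DFA state = subset of NFA states
Maximum subsets = 2^6
2^6 = 64

64


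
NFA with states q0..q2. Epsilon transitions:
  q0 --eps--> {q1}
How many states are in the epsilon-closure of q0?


Starting from q0
Initialize closure = {q0}
Follow epsilon from q0 -> add q1
Final closure: {q0, q1}
Size = 2

2


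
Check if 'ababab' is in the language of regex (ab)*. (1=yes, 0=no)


Pattern: (ab)*
String: 'ababab'
Pattern requires: zero or more repetitions of 'ab'
Pairs: ['ab', 'ab', 'ab']
All pairs are 'ab'? Yes
Result: 1

1


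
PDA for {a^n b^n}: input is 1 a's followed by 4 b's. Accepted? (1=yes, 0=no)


Language requires equal numbers of a's and b's
PDA pushes for each 'a', pops for each 'b'
Number of a's = 1
Number of b's = 4
1 != 4 -> Reject

0


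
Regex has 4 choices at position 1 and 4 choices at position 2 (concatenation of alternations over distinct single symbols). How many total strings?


First group: 4 alternatives
Second group: 4 alternatives
Concatenation: each choice from group 1 pairs with each from group 2
Total = 4 x 4 = 16

16


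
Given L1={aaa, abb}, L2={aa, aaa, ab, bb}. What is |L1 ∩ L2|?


L1 = {aaa, abb}
L2 = {aa, aaa, ab, bb}
Checking each string in L1 against L2:
  'aaa': in L2? Yes
  'abb': in L2? No
Intersection = {aaa}
|L1 ∩ L2| = 1

1


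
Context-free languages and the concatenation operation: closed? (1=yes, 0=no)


CFL closure properties:
  Closed under: union, concatenation, Kleene star
  NOT closed under: intersection, complement
Operation 'concatenation' is in closed list -> Yes (closed)

1


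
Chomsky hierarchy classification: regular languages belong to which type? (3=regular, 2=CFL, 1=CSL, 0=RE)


Chomsky hierarchy levels:
  Type 3: Regular (DFA/NFA/regex)
  Type 2: Context-free (PDA)
  Type 1: Context-sensitive
  Type 0: Recursively enumerable (TM)
'regular' corresponds to Type 3

3


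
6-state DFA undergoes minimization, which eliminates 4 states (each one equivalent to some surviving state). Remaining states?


Original DFA: 6 states
Redundant states removed: 4
Minimized states = original - removed
= 6 - 4
= 2

2


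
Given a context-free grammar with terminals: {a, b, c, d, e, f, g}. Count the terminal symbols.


Terminal symbols: a, b, c, d, e, f, g
Counting each: a (#1), b (#2), c (#3), d (#4), e (#5), f (#6), g (#7)
Total = 7

7


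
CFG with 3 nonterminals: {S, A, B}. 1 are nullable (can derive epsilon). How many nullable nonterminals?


Nonterminals: {S, A, B}
A nonterminal is nullable if it can derive epsilon
Counting nullable nonterminals: 1
Total nullable = 1

1


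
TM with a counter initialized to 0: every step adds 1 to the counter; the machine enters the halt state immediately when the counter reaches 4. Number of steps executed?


Counter starts at 0. Counting sequence:
  Step 1: counter = 1
  Step 2: counter = 2
  Step 3: counter = 3
  Step 4: counter = 4
Counter reached 4 -> halt
Total steps = 4

4


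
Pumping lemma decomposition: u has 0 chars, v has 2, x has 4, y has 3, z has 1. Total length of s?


|s| = |u| + |v| + |x| + |y| + |z|
= 0 + 2 + 4 + 3 + 1
= 2 + 4 + 4
= 6 + 4
= 10

10


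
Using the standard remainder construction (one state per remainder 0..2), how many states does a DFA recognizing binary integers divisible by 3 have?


Divisibility by 3 is tracked via the remainder mod 3: 0, 1, ..., 2
The construction assigns one state to each remainder
Number of remainders = 3

3


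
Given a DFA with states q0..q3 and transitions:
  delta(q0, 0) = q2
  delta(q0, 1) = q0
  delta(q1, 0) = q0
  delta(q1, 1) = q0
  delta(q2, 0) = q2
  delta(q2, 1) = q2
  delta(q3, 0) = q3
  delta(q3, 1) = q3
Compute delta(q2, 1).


Looking up transition function:
delta(q2, 1) in the table
Row: q2, Column: 1
Result: q2

q2


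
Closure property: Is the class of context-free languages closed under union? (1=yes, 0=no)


CFL closure properties:
  Closed under: union, concatenation, Kleene star
  NOT closed under: intersection, complement
Operation 'union' is in closed list -> Yes (closed)

1


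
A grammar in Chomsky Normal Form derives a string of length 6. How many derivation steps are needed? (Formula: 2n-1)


Chomsky Normal Form derivation:
String length n = 6
Each step either:
  - Splits a nonterminal into two (n-1 such steps)
  - Converts a nonterminal to terminal (n such steps)
Total = (n-1) + n = 2n - 1
= 2(6) - 1
= 12 - 1
= 11

11


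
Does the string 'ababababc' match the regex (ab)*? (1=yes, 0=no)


Pattern: (ab)*
String: 'ababababc'
Pattern requires: zero or more repetitions of 'ab'
Length 9 is odd -> cannot be (ab)* -> no match
Result: 0

0


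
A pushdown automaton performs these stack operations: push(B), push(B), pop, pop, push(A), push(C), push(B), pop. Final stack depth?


Tracing stack operations:
  push(B) -> stack = [B], depth=1
  push(B) -> stack = [B,B], depth=2
  pop -> removed B, stack = [B], depth=1
  pop -> removed B, stack = [], depth=0
  push(A) -> stack = [A], depth=1
  push(C) -> stack = [A,C], depth=2
  push(B) -> stack = [A,C,B], depth=3
  pop -> removed B, stack = [A,C], depth=2
Final depth = 2

2


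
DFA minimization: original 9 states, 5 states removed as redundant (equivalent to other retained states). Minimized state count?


Original DFA: 9 states
Redundant states removed: 5
Minimized states = original - removed
= 9 - 5
= 4

4


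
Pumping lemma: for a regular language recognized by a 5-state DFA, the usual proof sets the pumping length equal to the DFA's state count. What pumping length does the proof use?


Pumping lemma for regular languages (standard proof):
Take p = |Q|, the number of DFA states.
Any string of length >= |Q| passes through |Q|+1 states while reading its first |Q| symbols,
so by pigeonhole some state repeats, giving the loop that can be pumped.
Here |Q| = 5
Therefore the proof uses p = 5

5


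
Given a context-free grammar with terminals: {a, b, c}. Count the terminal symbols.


Terminal symbols: a, b, c
Counting each: a (#1), b (#2), c (#3)
Total = 3

3


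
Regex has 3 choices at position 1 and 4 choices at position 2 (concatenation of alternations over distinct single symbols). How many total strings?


First group: 3 alternatives
Second group: 4 alternatives
Concatenation: each choice from group 1 pairs with each from group 2
Total = 3 x 4 = 12

12


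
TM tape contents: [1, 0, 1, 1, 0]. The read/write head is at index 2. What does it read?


Tape: [1, 0, 1, 1, 0]
Positions: 0 1 2 3 4
Values:    1 0 1 1 0
Head at position 2
tape[2] = 1

1
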